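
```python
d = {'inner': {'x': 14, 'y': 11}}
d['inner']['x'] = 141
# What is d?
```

After line 1: d = {'inner': {'x': 14, 'y': 11}}
After line 2 (inner x overwritten): d = {'inner': {'x': 141, 'y': 11}}

{'inner': {'x': 141, 'y': 11}}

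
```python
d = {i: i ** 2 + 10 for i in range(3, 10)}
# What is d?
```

{3: 19, 4: 26, 5: 35, 6: 46, 7: 59, 8: 74, 9: 91}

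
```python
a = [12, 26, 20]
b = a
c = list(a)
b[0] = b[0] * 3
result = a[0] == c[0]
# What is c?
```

After line 1: a = [12, 26, 20]
After line 2 (b = a, alias): a = [12, 26, 20], b = [12, 26, 20]
After line 3 (c = list(a) is a copy, new object): c = [12, 26, 20]
After line 4 (b[0] = 12 * 3 = 36; mutates shared a/b): a = b = [36, 26, 20], c = [12, 26, 20]
After line 5 (a[0] = 36, c[0] = 12; result = False)

[12, 26, 20]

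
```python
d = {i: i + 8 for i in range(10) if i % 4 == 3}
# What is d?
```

{3: 11, 7: 15}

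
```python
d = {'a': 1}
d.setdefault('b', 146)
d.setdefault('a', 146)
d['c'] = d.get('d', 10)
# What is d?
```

After line 1: d = {'a': 1}
After line 2 (setdefault adds 'b'=146): d = {'a': 1, 'b': 146}
After line 3 (setdefault 'a' no-op, already exists): d = {'a': 1, 'b': 146}
After line 4 (get('d', 10) returns default since 'd' not in d): d = {'a': 1, 'b': 146, 'c': 10}

{'a': 1, 'b': 146, 'c': 10}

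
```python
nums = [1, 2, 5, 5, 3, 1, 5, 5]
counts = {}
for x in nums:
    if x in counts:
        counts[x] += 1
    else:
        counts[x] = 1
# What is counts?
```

Initial: counts = {}, nums = [1, 2, 5, 5, 3, 1, 5, 5]
See 1: counts = {1: 1}
See 2: counts = {1: 1, 2: 1}
See 5: counts = {1: 1, 2: 1, 5: 1}
See 5: counts = {1: 1, 2: 1, 5: 2}
See 3: counts = {1: 1, 2: 1, 5: 2, 3: 1}
See 1: counts = {1: 2, 2: 1, 5: 2, 3: 1}
See 5: counts = {1: 2, 2: 1, 5: 3, 3: 1}
See 5: counts = {1: 2, 2: 1, 5: 4, 3: 1}

{1: 2, 2: 1, 5: 4, 3: 1}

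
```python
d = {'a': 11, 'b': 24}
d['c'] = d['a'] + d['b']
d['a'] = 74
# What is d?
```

After line 1: d = {'a': 11, 'b': 24}
After line 2 (d['c'] = 11 + 24): d = {'a': 11, 'b': 24, 'c': 35}
After line 3: d = {'a': 74, 'b': 24, 'c': 35}

{'a': 74, 'b': 24, 'c': 35}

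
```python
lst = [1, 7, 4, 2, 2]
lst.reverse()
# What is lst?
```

[2, 2, 4, 7, 1]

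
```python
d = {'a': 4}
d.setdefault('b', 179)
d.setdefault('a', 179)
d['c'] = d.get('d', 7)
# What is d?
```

After line 1: d = {'a': 4}
After line 2 (setdefault adds 'b'=179): d = {'a': 4, 'b': 179}
After line 3 (setdefault 'a' no-op, already exists): d = {'a': 4, 'b': 179}
After line 4 (get('d', 7) returns default since 'd' not in d): d = {'a': 4, 'b': 179, 'c': 7}

{'a': 4, 'b': 179, 'c': 7}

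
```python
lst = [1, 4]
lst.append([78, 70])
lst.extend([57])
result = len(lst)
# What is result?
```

After line 1: lst = [1, 4]
After line 2 (append adds [78, 70] as single element): lst = [1, 4, [78, 70]]
After line 3 (extend unpacks [57], adds 57): lst = [1, 4, [78, 70], 57]
After line 4: result = len(lst) = 4

4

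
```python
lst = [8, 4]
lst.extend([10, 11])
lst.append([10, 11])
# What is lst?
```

After line 1: lst = [8, 4]
After line 2 (extend unpacks [10, 11]): lst = [8, 4, 10, 11]
After line 3 (append adds [10, 11] as single element): lst = [8, 4, 10, 11, [10, 11]]

[8, 4, 10, 11, [10, 11]]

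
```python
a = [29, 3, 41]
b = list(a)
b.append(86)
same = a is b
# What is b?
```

After line 1: a = [29, 3, 41]
After line 2 (b = list(a) is a shallow copy, new object): a = [29, 3, 41], b = [29, 3, 41]
After line 3 (append only mutates b): a = [29, 3, 41], b = [29, 3, 41, 86]
After line 4 (same = a is b; different objects -> False): same = False

[29, 3, 41, 86]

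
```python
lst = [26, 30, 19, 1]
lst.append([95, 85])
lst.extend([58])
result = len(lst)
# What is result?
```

After line 1: lst = [26, 30, 19, 1]
After line 2 (append adds [95, 85] as single element): lst = [26, 30, 19, 1, [95, 85]]
After line 3 (extend unpacks [58], adds 58): lst = [26, 30, 19, 1, [95, 85], 58]
After line 4: result = len(lst) = 6

6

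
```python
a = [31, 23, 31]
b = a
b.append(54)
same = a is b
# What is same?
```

After line 1: a = [31, 23, 31]
After line 2 (b = a is an alias, same object): a = [31, 23, 31], b = [31, 23, 31]
After line 3 (b.append mutates the shared list): a = [31, 23, 31, 54], b = [31, 23, 31, 54]
After line 4 (same = a is b; same object -> True): same = True

True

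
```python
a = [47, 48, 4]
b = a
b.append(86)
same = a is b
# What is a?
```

After line 1: a = [47, 48, 4]
After line 2 (b = a is an alias, same object): a = [47, 48, 4], b = [47, 48, 4]
After line 3 (b.append mutates the shared list): a = [47, 48, 4, 86], b = [47, 48, 4, 86]
After line 4 (same = a is b; same object -> True): same = True

[47, 48, 4, 86]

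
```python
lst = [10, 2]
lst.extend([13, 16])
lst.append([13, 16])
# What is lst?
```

After line 1: lst = [10, 2]
After line 2 (extend unpacks [13, 16]): lst = [10, 2, 13, 16]
After line 3 (append adds [13, 16] as single element): lst = [10, 2, 13, 16, [13, 16]]

[10, 2, 13, 16, [13, 16]]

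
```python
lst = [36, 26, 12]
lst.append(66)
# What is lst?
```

[36, 26, 12, 66]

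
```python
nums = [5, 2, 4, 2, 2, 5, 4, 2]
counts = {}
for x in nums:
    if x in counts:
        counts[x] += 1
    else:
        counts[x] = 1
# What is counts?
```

Initial: counts = {}, nums = [5, 2, 4, 2, 2, 5, 4, 2]
See 5: counts = {5: 1}
See 2: counts = {5: 1, 2: 1}
See 4: counts = {5: 1, 2: 1, 4: 1}
See 2: counts = {5: 1, 2: 2, 4: 1}
See 2: counts = {5: 1, 2: 3, 4: 1}
See 5: counts = {5: 2, 2: 3, 4: 1}
See 4: counts = {5: 2, 2: 3, 4: 2}
See 2: counts = {5: 2, 2: 4, 4: 2}

{5: 2, 2: 4, 4: 2}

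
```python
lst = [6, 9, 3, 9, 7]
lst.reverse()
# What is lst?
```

[7, 9, 3, 9, 6]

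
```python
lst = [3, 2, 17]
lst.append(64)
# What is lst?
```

[3, 2, 17, 64]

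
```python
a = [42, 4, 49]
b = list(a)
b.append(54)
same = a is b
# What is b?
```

After line 1: a = [42, 4, 49]
After line 2 (b = list(a) is a shallow copy, new object): a = [42, 4, 49], b = [42, 4, 49]
After line 3 (append only mutates b): a = [42, 4, 49], b = [42, 4, 49, 54]
After line 4 (same = a is b; different objects -> False): same = False

[42, 4, 49, 54]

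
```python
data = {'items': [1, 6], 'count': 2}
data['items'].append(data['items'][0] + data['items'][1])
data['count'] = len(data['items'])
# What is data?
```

After line 1: data = {'items': [1, 6], 'count': 2}
After line 2 (append 1 + 6 = 7): data = {'items': [1, 6, 7], 'count': 2}
After line 3 (count = len(items) = 3): data = {'items': [1, 6, 7], 'count': 3}

{'items': [1, 6, 7], 'count': 3}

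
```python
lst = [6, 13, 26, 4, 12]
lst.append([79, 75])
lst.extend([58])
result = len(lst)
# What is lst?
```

After line 1: lst = [6, 13, 26, 4, 12]
After line 2 (append adds [79, 75] as single element): lst = [6, 13, 26, 4, 12, [79, 75]]
After line 3 (extend unpacks [58], adds 58): lst = [6, 13, 26, 4, 12, [79, 75], 58]
After line 4: result = len(lst) = 7

[6, 13, 26, 4, 12, [79, 75], 58]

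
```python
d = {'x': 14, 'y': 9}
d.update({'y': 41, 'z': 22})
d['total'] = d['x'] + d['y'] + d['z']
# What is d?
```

After line 1: d = {'x': 14, 'y': 9}
After line 2 (y overwritten, z added): d = {'x': 14, 'y': 41, 'z': 22}
After line 3 (total = 14 + 41 + 22 = 77): d = {'x': 14, 'y': 41, 'z': 22, 'total': 77}

{'x': 14, 'y': 41, 'z': 22, 'total': 77}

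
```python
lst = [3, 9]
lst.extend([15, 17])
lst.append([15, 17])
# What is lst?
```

After line 1: lst = [3, 9]
After line 2 (extend unpacks [15, 17]): lst = [3, 9, 15, 17]
After line 3 (append adds [15, 17] as single element): lst = [3, 9, 15, 17, [15, 17]]

[3, 9, 15, 17, [15, 17]]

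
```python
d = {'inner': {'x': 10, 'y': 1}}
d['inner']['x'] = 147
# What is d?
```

After line 1: d = {'inner': {'x': 10, 'y': 1}}
After line 2 (inner x overwritten): d = {'inner': {'x': 147, 'y': 1}}

{'inner': {'x': 147, 'y': 1}}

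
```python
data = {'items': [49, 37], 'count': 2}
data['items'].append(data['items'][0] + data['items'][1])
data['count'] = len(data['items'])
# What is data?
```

After line 1: data = {'items': [49, 37], 'count': 2}
After line 2 (append 49 + 37 = 86): data = {'items': [49, 37, 86], 'count': 2}
After line 3 (count = len(items) = 3): data = {'items': [49, 37, 86], 'count': 3}

{'items': [49, 37, 86], 'count': 3}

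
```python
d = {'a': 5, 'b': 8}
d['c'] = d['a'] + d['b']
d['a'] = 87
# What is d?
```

After line 1: d = {'a': 5, 'b': 8}
After line 2 (d['c'] = 5 + 8): d = {'a': 5, 'b': 8, 'c': 13}
After line 3: d = {'a': 87, 'b': 8, 'c': 13}

{'a': 87, 'b': 8, 'c': 13}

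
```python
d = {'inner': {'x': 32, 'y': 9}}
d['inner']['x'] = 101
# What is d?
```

After line 1: d = {'inner': {'x': 32, 'y': 9}}
After line 2 (inner x overwritten): d = {'inner': {'x': 101, 'y': 9}}

{'inner': {'x': 101, 'y': 9}}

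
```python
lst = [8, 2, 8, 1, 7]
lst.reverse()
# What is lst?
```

[7, 1, 8, 2, 8]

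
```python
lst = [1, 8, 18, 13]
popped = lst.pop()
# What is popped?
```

13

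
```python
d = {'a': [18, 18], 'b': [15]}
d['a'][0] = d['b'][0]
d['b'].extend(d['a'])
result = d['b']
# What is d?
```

After line 1: d = {'a': [18, 18], 'b': [15]}
After line 2 (a[0] = b[0] = 15): d = {'a': [15, 18], 'b': [15]}
After line 3 (b.extend(a) appends [15, 18]): d = {'a': [15, 18], 'b': [15, 15, 18]}
After line 4: result = d['b'] = [15, 15, 18]

{'a': [15, 18], 'b': [15, 15, 18]}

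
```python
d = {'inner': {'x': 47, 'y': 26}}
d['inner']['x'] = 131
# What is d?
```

After line 1: d = {'inner': {'x': 47, 'y': 26}}
After line 2 (inner x overwritten): d = {'inner': {'x': 131, 'y': 26}}

{'inner': {'x': 131, 'y': 26}}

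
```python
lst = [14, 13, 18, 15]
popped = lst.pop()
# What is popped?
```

15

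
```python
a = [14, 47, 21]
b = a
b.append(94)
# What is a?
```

After line 1: a = [14, 47, 21]
After line 2 (b = a is an alias, same object): a = [14, 47, 21], b = [14, 47, 21]
After line 3 (b.append mutates the shared list): a = [14, 47, 21, 94], b = [14, 47, 21, 94]

[14, 47, 21, 94]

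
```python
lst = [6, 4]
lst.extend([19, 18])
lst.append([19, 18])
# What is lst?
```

After line 1: lst = [6, 4]
After line 2 (extend unpacks [19, 18]): lst = [6, 4, 19, 18]
After line 3 (append adds [19, 18] as single element): lst = [6, 4, 19, 18, [19, 18]]

[6, 4, 19, 18, [19, 18]]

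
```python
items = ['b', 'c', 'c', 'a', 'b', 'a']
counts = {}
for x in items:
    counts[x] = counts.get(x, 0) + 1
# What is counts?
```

Initial: counts = {}, items = ['b', 'c', 'c', 'a', 'b', 'a']
See 'b': counts = {'b': 1}
See 'c': counts = {'b': 1, 'c': 1}
See 'c': counts = {'b': 1, 'c': 2}
See 'a': counts = {'b': 1, 'c': 2, 'a': 1}
See 'b': counts = {'b': 2, 'c': 2, 'a': 1}
See 'a': counts = {'b': 2, 'c': 2, 'a': 2}

{'b': 2, 'c': 2, 'a': 2}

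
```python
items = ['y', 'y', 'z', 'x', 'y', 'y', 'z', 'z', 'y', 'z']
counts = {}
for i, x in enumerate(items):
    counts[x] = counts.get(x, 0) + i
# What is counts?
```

Initial: counts = {}, items = ['y', 'y', 'z', 'x', 'y', 'y', 'z', 'z', 'y', 'z']
i=0, x='y': counts = {'y': 0}
i=1, x='y': counts = {'y': 1}
i=2, x='z': counts = {'y': 1, 'z': 2}
i=3, x='x': counts = {'y': 1, 'z': 2, 'x': 3}
i=4, x='y': counts = {'y': 5, 'z': 2, 'x': 3}
i=5, x='y': counts = {'y': 10, 'z': 2, 'x': 3}
i=6, x='z': counts = {'y': 10, 'z': 8, 'x': 3}
i=7, x='z': counts = {'y': 10, 'z': 15, 'x': 3}
i=8, x='y': counts = {'y': 18, 'z': 15, 'x': 3}
i=9, x='z': counts = {'y': 18, 'z': 24, 'x': 3}

{'y': 18, 'z': 24, 'x': 3}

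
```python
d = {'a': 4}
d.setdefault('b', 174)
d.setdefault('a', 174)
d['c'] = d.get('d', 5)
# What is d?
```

After line 1: d = {'a': 4}
After line 2 (setdefault adds 'b'=174): d = {'a': 4, 'b': 174}
After line 3 (setdefault 'a' no-op, already exists): d = {'a': 4, 'b': 174}
After line 4 (get('d', 5) returns default since 'd' not in d): d = {'a': 4, 'b': 174, 'c': 5}

{'a': 4, 'b': 174, 'c': 5}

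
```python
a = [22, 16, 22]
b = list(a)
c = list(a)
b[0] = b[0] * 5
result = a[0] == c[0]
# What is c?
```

After line 1: a = [22, 16, 22]
After line 2 (b = list(a), copy): a = [22, 16, 22], b = [22, 16, 22]
After line 3 (c = list(a) is a copy, new object): c = [22, 16, 22]
After line 4 (b[0] = 22 * 5 = 110; only b mutates (copy)): a = [22, 16, 22], b = [110, 16, 22], c = [22, 16, 22]
After line 5 (a[0] = 22, c[0] = 22; result = True)

[22, 16, 22]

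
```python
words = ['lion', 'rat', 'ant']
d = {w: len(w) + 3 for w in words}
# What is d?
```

{'lion': 7, 'rat': 6, 'ant': 6}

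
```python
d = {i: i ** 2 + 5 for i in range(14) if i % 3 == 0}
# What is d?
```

{0: 5, 3: 14, 6: 41, 9: 86, 12: 149}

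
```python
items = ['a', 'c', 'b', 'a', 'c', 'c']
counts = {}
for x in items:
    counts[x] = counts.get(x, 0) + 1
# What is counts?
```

Initial: counts = {}, items = ['a', 'c', 'b', 'a', 'c', 'c']
See 'a': counts = {'a': 1}
See 'c': counts = {'a': 1, 'c': 1}
See 'b': counts = {'a': 1, 'c': 1, 'b': 1}
See 'a': counts = {'a': 2, 'c': 1, 'b': 1}
See 'c': counts = {'a': 2, 'c': 2, 'b': 1}
See 'c': counts = {'a': 2, 'c': 3, 'b': 1}

{'a': 2, 'c': 3, 'b': 1}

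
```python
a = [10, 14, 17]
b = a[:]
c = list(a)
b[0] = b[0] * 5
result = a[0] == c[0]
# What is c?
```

After line 1: a = [10, 14, 17]
After line 2 (b = a[:], copy): a = [10, 14, 17], b = [10, 14, 17]
After line 3 (c = list(a) is a copy, new object): c = [10, 14, 17]
After line 4 (b[0] = 10 * 5 = 50; only b mutates (copy)): a = [10, 14, 17], b = [50, 14, 17], c = [10, 14, 17]
After line 5 (a[0] = 10, c[0] = 10; result = True)

[10, 14, 17]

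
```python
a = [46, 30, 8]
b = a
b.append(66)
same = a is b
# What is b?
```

After line 1: a = [46, 30, 8]
After line 2 (b = a is an alias, same object): a = [46, 30, 8], b = [46, 30, 8]
After line 3 (b.append mutates the shared list): a = [46, 30, 8, 66], b = [46, 30, 8, 66]
After line 4 (same = a is b; same object -> True): same = True

[46, 30, 8, 66]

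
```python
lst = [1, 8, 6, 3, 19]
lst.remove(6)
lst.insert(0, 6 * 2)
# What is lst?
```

After line 1: lst = [1, 8, 6, 3, 19]
After line 2 (remove first 6): lst = [1, 8, 3, 19]
After line 3 (insert 12 at index 0): lst = [12, 1, 8, 3, 19]

[12, 1, 8, 3, 19]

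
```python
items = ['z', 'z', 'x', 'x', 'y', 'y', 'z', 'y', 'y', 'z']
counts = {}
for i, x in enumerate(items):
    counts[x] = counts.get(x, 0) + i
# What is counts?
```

Initial: counts = {}, items = ['z', 'z', 'x', 'x', 'y', 'y', 'z', 'y', 'y', 'z']
i=0, x='z': counts = {'z': 0}
i=1, x='z': counts = {'z': 1}
i=2, x='x': counts = {'z': 1, 'x': 2}
i=3, x='x': counts = {'z': 1, 'x': 5}
i=4, x='y': counts = {'z': 1, 'x': 5, 'y': 4}
i=5, x='y': counts = {'z': 1, 'x': 5, 'y': 9}
i=6, x='z': counts = {'z': 7, 'x': 5, 'y': 9}
i=7, x='y': counts = {'z': 7, 'x': 5, 'y': 16}
i=8, x='y': counts = {'z': 7, 'x': 5, 'y': 24}
i=9, x='z': counts = {'z': 16, 'x': 5, 'y': 24}

{'z': 16, 'x': 5, 'y': 24}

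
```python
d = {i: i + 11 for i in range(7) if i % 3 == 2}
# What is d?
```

{2: 13, 5: 16}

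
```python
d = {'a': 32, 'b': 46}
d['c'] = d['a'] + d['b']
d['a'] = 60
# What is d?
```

After line 1: d = {'a': 32, 'b': 46}
After line 2 (d['c'] = 32 + 46): d = {'a': 32, 'b': 46, 'c': 78}
After line 3: d = {'a': 60, 'b': 46, 'c': 78}

{'a': 60, 'b': 46, 'c': 78}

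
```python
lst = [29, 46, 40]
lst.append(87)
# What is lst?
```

[29, 46, 40, 87]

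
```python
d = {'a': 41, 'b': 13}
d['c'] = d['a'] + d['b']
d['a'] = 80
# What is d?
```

After line 1: d = {'a': 41, 'b': 13}
After line 2 (d['c'] = 41 + 13): d = {'a': 41, 'b': 13, 'c': 54}
After line 3: d = {'a': 80, 'b': 13, 'c': 54}

{'a': 80, 'b': 13, 'c': 54}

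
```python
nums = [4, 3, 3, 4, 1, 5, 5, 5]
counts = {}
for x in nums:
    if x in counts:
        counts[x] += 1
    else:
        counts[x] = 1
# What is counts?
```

Initial: counts = {}, nums = [4, 3, 3, 4, 1, 5, 5, 5]
See 4: counts = {4: 1}
See 3: counts = {4: 1, 3: 1}
See 3: counts = {4: 1, 3: 2}
See 4: counts = {4: 2, 3: 2}
See 1: counts = {4: 2, 3: 2, 1: 1}
See 5: counts = {4: 2, 3: 2, 1: 1, 5: 1}
See 5: counts = {4: 2, 3: 2, 1: 1, 5: 2}
See 5: counts = {4: 2, 3: 2, 1: 1, 5: 3}

{4: 2, 3: 2, 1: 1, 5: 3}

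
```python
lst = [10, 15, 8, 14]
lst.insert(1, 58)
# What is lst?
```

[10, 58, 15, 8, 14]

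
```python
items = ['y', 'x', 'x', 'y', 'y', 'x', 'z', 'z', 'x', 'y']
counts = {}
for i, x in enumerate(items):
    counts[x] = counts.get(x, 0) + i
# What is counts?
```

Initial: counts = {}, items = ['y', 'x', 'x', 'y', 'y', 'x', 'z', 'z', 'x', 'y']
i=0, x='y': counts = {'y': 0}
i=1, x='x': counts = {'y': 0, 'x': 1}
i=2, x='x': counts = {'y': 0, 'x': 3}
i=3, x='y': counts = {'y': 3, 'x': 3}
i=4, x='y': counts = {'y': 7, 'x': 3}
i=5, x='x': counts = {'y': 7, 'x': 8}
i=6, x='z': counts = {'y': 7, 'x': 8, 'z': 6}
i=7, x='z': counts = {'y': 7, 'x': 8, 'z': 13}
i=8, x='x': counts = {'y': 7, 'x': 16, 'z': 13}
i=9, x='y': counts = {'y': 16, 'x': 16, 'z': 13}

{'y': 16, 'x': 16, 'z': 13}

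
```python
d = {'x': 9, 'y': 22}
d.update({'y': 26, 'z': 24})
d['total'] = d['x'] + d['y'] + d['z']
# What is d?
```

After line 1: d = {'x': 9, 'y': 22}
After line 2 (y overwritten, z added): d = {'x': 9, 'y': 26, 'z': 24}
After line 3 (total = 9 + 26 + 24 = 59): d = {'x': 9, 'y': 26, 'z': 24, 'total': 59}

{'x': 9, 'y': 26, 'z': 24, 'total': 59}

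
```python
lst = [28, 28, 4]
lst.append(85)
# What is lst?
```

[28, 28, 4, 85]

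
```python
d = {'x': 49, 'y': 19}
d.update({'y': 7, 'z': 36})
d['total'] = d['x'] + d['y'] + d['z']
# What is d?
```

After line 1: d = {'x': 49, 'y': 19}
After line 2 (y overwritten, z added): d = {'x': 49, 'y': 7, 'z': 36}
After line 3 (total = 49 + 7 + 36 = 92): d = {'x': 49, 'y': 7, 'z': 36, 'total': 92}

{'x': 49, 'y': 7, 'z': 36, 'total': 92}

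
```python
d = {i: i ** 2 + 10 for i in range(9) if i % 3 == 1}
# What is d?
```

{1: 11, 4: 26, 7: 59}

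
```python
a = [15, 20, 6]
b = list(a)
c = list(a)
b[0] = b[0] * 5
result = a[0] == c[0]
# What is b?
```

After line 1: a = [15, 20, 6]
After line 2 (b = list(a), copy): a = [15, 20, 6], b = [15, 20, 6]
After line 3 (c = list(a) is a copy, new object): c = [15, 20, 6]
After line 4 (b[0] = 15 * 5 = 75; only b mutates (copy)): a = [15, 20, 6], b = [75, 20, 6], c = [15, 20, 6]
After line 5 (a[0] = 15, c[0] = 15; result = True)

[75, 20, 6]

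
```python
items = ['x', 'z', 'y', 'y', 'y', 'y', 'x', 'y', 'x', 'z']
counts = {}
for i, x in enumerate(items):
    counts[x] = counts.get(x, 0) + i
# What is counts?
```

Initial: counts = {}, items = ['x', 'z', 'y', 'y', 'y', 'y', 'x', 'y', 'x', 'z']
i=0, x='x': counts = {'x': 0}
i=1, x='z': counts = {'x': 0, 'z': 1}
i=2, x='y': counts = {'x': 0, 'z': 1, 'y': 2}
i=3, x='y': counts = {'x': 0, 'z': 1, 'y': 5}
i=4, x='y': counts = {'x': 0, 'z': 1, 'y': 9}
i=5, x='y': counts = {'x': 0, 'z': 1, 'y': 14}
i=6, x='x': counts = {'x': 6, 'z': 1, 'y': 14}
i=7, x='y': counts = {'x': 6, 'z': 1, 'y': 21}
i=8, x='x': counts = {'x': 14, 'z': 1, 'y': 21}
i=9, x='z': counts = {'x': 14, 'z': 10, 'y': 21}

{'x': 14, 'z': 10, 'y': 21}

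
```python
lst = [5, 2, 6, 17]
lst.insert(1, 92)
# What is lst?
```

[5, 92, 2, 6, 17]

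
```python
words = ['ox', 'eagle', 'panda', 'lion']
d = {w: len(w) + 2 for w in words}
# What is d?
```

{'ox': 4, 'eagle': 7, 'panda': 7, 'lion': 6}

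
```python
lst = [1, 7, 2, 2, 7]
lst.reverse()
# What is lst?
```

[7, 2, 2, 7, 1]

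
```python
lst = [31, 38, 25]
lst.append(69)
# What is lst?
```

[31, 38, 25, 69]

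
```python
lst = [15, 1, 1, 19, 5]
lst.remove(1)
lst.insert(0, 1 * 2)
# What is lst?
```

After line 1: lst = [15, 1, 1, 19, 5]
After line 2 (remove first 1): lst = [15, 1, 19, 5]
After line 3 (insert 2 at index 0): lst = [2, 15, 1, 19, 5]

[2, 15, 1, 19, 5]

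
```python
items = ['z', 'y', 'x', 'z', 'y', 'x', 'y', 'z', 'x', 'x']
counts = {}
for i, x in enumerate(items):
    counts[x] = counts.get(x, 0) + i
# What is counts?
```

Initial: counts = {}, items = ['z', 'y', 'x', 'z', 'y', 'x', 'y', 'z', 'x', 'x']
i=0, x='z': counts = {'z': 0}
i=1, x='y': counts = {'z': 0, 'y': 1}
i=2, x='x': counts = {'z': 0, 'y': 1, 'x': 2}
i=3, x='z': counts = {'z': 3, 'y': 1, 'x': 2}
i=4, x='y': counts = {'z': 3, 'y': 5, 'x': 2}
i=5, x='x': counts = {'z': 3, 'y': 5, 'x': 7}
i=6, x='y': counts = {'z': 3, 'y': 11, 'x': 7}
i=7, x='z': counts = {'z': 10, 'y': 11, 'x': 7}
i=8, x='x': counts = {'z': 10, 'y': 11, 'x': 15}
i=9, x='x': counts = {'z': 10, 'y': 11, 'x': 24}

{'z': 10, 'y': 11, 'x': 24}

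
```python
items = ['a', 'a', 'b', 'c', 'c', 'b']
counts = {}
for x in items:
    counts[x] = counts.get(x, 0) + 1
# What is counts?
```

Initial: counts = {}, items = ['a', 'a', 'b', 'c', 'c', 'b']
See 'a': counts = {'a': 1}
See 'a': counts = {'a': 2}
See 'b': counts = {'a': 2, 'b': 1}
See 'c': counts = {'a': 2, 'b': 1, 'c': 1}
See 'c': counts = {'a': 2, 'b': 1, 'c': 2}
See 'b': counts = {'a': 2, 'b': 2, 'c': 2}

{'a': 2, 'b': 2, 'c': 2}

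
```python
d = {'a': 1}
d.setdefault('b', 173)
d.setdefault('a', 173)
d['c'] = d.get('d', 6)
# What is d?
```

After line 1: d = {'a': 1}
After line 2 (setdefault adds 'b'=173): d = {'a': 1, 'b': 173}
After line 3 (setdefault 'a' no-op, already exists): d = {'a': 1, 'b': 173}
After line 4 (get('d', 6) returns default since 'd' not in d): d = {'a': 1, 'b': 173, 'c': 6}

{'a': 1, 'b': 173, 'c': 6}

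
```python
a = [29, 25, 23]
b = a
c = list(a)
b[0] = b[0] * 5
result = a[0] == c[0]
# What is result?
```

After line 1: a = [29, 25, 23]
After line 2 (b = a, alias): a = [29, 25, 23], b = [29, 25, 23]
After line 3 (c = list(a) is a copy, new object): c = [29, 25, 23]
After line 4 (b[0] = 29 * 5 = 145; mutates shared a/b): a = b = [145, 25, 23], c = [29, 25, 23]
After line 5 (a[0] = 145, c[0] = 29; result = False)

False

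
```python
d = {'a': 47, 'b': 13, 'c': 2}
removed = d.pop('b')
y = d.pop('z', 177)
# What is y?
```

After line 1: d = {'a': 47, 'b': 13, 'c': 2}
After line 2 (pop 'b' returns 13): d = {'a': 47, 'c': 2}, removed = 13
After line 3 (pop 'z' missing, returns default 177): d = {'a': 47, 'c': 2}, y = 177

177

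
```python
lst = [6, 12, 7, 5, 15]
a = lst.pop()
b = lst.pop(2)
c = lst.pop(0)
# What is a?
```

After line 1: lst = [6, 12, 7, 5, 15]
After line 2 (pop() -> a = 15): lst = [6, 12, 7, 5]
After line 3 (pop(2) -> b = 7): lst = [6, 12, 5]
After line 4 (pop(0) -> c = 6): lst = [12, 5]

15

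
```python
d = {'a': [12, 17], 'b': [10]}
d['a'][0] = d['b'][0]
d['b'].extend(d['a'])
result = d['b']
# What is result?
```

After line 1: d = {'a': [12, 17], 'b': [10]}
After line 2 (a[0] = b[0] = 10): d = {'a': [10, 17], 'b': [10]}
After line 3 (b.extend(a) appends [10, 17]): d = {'a': [10, 17], 'b': [10, 10, 17]}
After line 4: result = d['b'] = [10, 10, 17]

[10, 10, 17]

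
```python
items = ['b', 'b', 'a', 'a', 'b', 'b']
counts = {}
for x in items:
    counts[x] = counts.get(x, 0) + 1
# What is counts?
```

Initial: counts = {}, items = ['b', 'b', 'a', 'a', 'b', 'b']
See 'b': counts = {'b': 1}
See 'b': counts = {'b': 2}
See 'a': counts = {'b': 2, 'a': 1}
See 'a': counts = {'b': 2, 'a': 2}
See 'b': counts = {'b': 3, 'a': 2}
See 'b': counts = {'b': 4, 'a': 2}

{'b': 4, 'a': 2}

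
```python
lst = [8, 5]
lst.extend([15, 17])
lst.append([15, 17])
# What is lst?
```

After line 1: lst = [8, 5]
After line 2 (extend unpacks [15, 17]): lst = [8, 5, 15, 17]
After line 3 (append adds [15, 17] as single element): lst = [8, 5, 15, 17, [15, 17]]

[8, 5, 15, 17, [15, 17]]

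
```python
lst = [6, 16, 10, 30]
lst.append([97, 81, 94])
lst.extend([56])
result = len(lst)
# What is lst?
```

After line 1: lst = [6, 16, 10, 30]
After line 2 (append adds [97, 81, 94] as single element): lst = [6, 16, 10, 30, [97, 81, 94]]
After line 3 (extend unpacks [56], adds 56): lst = [6, 16, 10, 30, [97, 81, 94], 56]
After line 4: result = len(lst) = 6

[6, 16, 10, 30, [97, 81, 94], 56]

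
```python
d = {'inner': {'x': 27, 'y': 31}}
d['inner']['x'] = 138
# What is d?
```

After line 1: d = {'inner': {'x': 27, 'y': 31}}
After line 2 (inner x overwritten): d = {'inner': {'x': 138, 'y': 31}}

{'inner': {'x': 138, 'y': 31}}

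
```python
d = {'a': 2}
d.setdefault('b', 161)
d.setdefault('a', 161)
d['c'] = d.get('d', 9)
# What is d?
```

After line 1: d = {'a': 2}
After line 2 (setdefault adds 'b'=161): d = {'a': 2, 'b': 161}
After line 3 (setdefault 'a' no-op, already exists): d = {'a': 2, 'b': 161}
After line 4 (get('d', 9) returns default since 'd' not in d): d = {'a': 2, 'b': 161, 'c': 9}

{'a': 2, 'b': 161, 'c': 9}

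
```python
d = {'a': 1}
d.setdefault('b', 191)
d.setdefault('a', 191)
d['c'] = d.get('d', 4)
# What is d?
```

After line 1: d = {'a': 1}
After line 2 (setdefault adds 'b'=191): d = {'a': 1, 'b': 191}
After line 3 (setdefault 'a' no-op, already exists): d = {'a': 1, 'b': 191}
After line 4 (get('d', 4) returns default since 'd' not in d): d = {'a': 1, 'b': 191, 'c': 4}

{'a': 1, 'b': 191, 'c': 4}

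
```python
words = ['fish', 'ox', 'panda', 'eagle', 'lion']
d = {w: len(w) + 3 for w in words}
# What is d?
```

{'fish': 7, 'ox': 5, 'panda': 8, 'eagle': 8, 'lion': 7}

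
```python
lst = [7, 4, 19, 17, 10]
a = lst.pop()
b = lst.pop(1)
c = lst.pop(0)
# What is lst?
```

After line 1: lst = [7, 4, 19, 17, 10]
After line 2 (pop() -> a = 10): lst = [7, 4, 19, 17]
After line 3 (pop(1) -> b = 4): lst = [7, 19, 17]
After line 4 (pop(0) -> c = 7): lst = [19, 17]

[19, 17]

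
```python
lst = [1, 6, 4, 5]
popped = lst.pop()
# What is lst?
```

[1, 6, 4]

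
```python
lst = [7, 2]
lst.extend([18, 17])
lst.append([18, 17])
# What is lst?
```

After line 1: lst = [7, 2]
After line 2 (extend unpacks [18, 17]): lst = [7, 2, 18, 17]
After line 3 (append adds [18, 17] as single element): lst = [7, 2, 18, 17, [18, 17]]

[7, 2, 18, 17, [18, 17]]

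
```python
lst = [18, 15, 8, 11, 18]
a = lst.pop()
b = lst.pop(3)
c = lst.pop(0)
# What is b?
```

After line 1: lst = [18, 15, 8, 11, 18]
After line 2 (pop() -> a = 18): lst = [18, 15, 8, 11]
After line 3 (pop(3) -> b = 11): lst = [18, 15, 8]
After line 4 (pop(0) -> c = 18): lst = [15, 8]

11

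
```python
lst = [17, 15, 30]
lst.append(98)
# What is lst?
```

[17, 15, 30, 98]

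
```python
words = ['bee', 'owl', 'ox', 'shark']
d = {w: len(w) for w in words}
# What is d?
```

{'bee': 3, 'owl': 3, 'ox': 2, 'shark': 5}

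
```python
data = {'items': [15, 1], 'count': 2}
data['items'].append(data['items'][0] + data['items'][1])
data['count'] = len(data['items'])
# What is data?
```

After line 1: data = {'items': [15, 1], 'count': 2}
After line 2 (append 15 + 1 = 16): data = {'items': [15, 1, 16], 'count': 2}
After line 3 (count = len(items) = 3): data = {'items': [15, 1, 16], 'count': 3}

{'items': [15, 1, 16], 'count': 3}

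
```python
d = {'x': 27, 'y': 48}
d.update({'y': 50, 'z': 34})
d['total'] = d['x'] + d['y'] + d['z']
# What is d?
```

After line 1: d = {'x': 27, 'y': 48}
After line 2 (y overwritten, z added): d = {'x': 27, 'y': 50, 'z': 34}
After line 3 (total = 27 + 50 + 34 = 111): d = {'x': 27, 'y': 50, 'z': 34, 'total': 111}

{'x': 27, 'y': 50, 'z': 34, 'total': 111}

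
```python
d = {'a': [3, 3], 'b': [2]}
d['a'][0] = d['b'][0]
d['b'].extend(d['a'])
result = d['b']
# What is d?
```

After line 1: d = {'a': [3, 3], 'b': [2]}
After line 2 (a[0] = b[0] = 2): d = {'a': [2, 3], 'b': [2]}
After line 3 (b.extend(a) appends [2, 3]): d = {'a': [2, 3], 'b': [2, 2, 3]}
After line 4: result = d['b'] = [2, 2, 3]

{'a': [2, 3], 'b': [2, 2, 3]}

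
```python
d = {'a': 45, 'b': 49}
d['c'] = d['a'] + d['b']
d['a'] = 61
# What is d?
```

After line 1: d = {'a': 45, 'b': 49}
After line 2 (d['c'] = 45 + 49): d = {'a': 45, 'b': 49, 'c': 94}
After line 3: d = {'a': 61, 'b': 49, 'c': 94}

{'a': 61, 'b': 49, 'c': 94}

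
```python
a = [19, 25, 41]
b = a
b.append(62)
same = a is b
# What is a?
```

After line 1: a = [19, 25, 41]
After line 2 (b = a is an alias, same object): a = [19, 25, 41], b = [19, 25, 41]
After line 3 (b.append mutates the shared list): a = [19, 25, 41, 62], b = [19, 25, 41, 62]
After line 4 (same = a is b; same object -> True): same = True

[19, 25, 41, 62]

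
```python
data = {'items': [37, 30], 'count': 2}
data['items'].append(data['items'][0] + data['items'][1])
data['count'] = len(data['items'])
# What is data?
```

After line 1: data = {'items': [37, 30], 'count': 2}
After line 2 (append 37 + 30 = 67): data = {'items': [37, 30, 67], 'count': 2}
After line 3 (count = len(items) = 3): data = {'items': [37, 30, 67], 'count': 3}

{'items': [37, 30, 67], 'count': 3}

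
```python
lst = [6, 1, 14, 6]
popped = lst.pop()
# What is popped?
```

6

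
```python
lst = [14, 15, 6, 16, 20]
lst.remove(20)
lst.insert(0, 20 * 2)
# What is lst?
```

After line 1: lst = [14, 15, 6, 16, 20]
After line 2 (remove first 20): lst = [14, 15, 6, 16]
After line 3 (insert 40 at index 0): lst = [40, 14, 15, 6, 16]

[40, 14, 15, 6, 16]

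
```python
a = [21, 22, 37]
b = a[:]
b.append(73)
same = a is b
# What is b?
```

After line 1: a = [21, 22, 37]
After line 2 (b = a[:] is a shallow copy, new object): a = [21, 22, 37], b = [21, 22, 37]
After line 3 (append only mutates b): a = [21, 22, 37], b = [21, 22, 37, 73]
After line 4 (same = a is b; different objects -> False): same = False

[21, 22, 37, 73]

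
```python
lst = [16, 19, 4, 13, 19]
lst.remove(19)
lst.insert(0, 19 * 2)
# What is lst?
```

After line 1: lst = [16, 19, 4, 13, 19]
After line 2 (remove first 19): lst = [16, 4, 13, 19]
After line 3 (insert 38 at index 0): lst = [38, 16, 4, 13, 19]

[38, 16, 4, 13, 19]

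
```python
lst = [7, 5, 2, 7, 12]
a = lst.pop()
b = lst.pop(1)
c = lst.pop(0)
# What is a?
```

After line 1: lst = [7, 5, 2, 7, 12]
After line 2 (pop() -> a = 12): lst = [7, 5, 2, 7]
After line 3 (pop(1) -> b = 5): lst = [7, 2, 7]
After line 4 (pop(0) -> c = 7): lst = [2, 7]

12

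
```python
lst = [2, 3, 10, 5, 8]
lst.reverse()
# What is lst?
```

[8, 5, 10, 3, 2]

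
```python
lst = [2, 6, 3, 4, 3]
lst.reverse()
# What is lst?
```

[3, 4, 3, 6, 2]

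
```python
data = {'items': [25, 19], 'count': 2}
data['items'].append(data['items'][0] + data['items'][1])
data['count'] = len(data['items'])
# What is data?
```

After line 1: data = {'items': [25, 19], 'count': 2}
After line 2 (append 25 + 19 = 44): data = {'items': [25, 19, 44], 'count': 2}
After line 3 (count = len(items) = 3): data = {'items': [25, 19, 44], 'count': 3}

{'items': [25, 19, 44], 'count': 3}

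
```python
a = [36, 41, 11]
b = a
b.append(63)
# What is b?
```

After line 1: a = [36, 41, 11]
After line 2 (b = a is an alias, same object): a = [36, 41, 11], b = [36, 41, 11]
After line 3 (b.append mutates the shared list): a = [36, 41, 11, 63], b = [36, 41, 11, 63]

[36, 41, 11, 63]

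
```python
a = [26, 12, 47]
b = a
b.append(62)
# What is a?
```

After line 1: a = [26, 12, 47]
After line 2 (b = a is an alias, same object): a = [26, 12, 47], b = [26, 12, 47]
After line 3 (b.append mutates the shared list): a = [26, 12, 47, 62], b = [26, 12, 47, 62]

[26, 12, 47, 62]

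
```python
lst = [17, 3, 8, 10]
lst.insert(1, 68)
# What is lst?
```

[17, 68, 3, 8, 10]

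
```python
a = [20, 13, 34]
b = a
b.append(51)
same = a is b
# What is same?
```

After line 1: a = [20, 13, 34]
After line 2 (b = a is an alias, same object): a = [20, 13, 34], b = [20, 13, 34]
After line 3 (b.append mutates the shared list): a = [20, 13, 34, 51], b = [20, 13, 34, 51]
After line 4 (same = a is b; same object -> True): same = True

True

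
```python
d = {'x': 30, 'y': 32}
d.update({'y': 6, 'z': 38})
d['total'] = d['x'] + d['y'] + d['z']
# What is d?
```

After line 1: d = {'x': 30, 'y': 32}
After line 2 (y overwritten, z added): d = {'x': 30, 'y': 6, 'z': 38}
After line 3 (total = 30 + 6 + 38 = 74): d = {'x': 30, 'y': 6, 'z': 38, 'total': 74}

{'x': 30, 'y': 6, 'z': 38, 'total': 74}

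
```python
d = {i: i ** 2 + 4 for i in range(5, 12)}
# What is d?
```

{5: 29, 6: 40, 7: 53, 8: 68, 9: 85, 10: 104, 11: 125}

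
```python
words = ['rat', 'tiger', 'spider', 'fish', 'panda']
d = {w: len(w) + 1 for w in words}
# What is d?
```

{'rat': 4, 'tiger': 6, 'spider': 7, 'fish': 5, 'panda': 6}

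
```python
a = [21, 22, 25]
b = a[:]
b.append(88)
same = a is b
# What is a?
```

After line 1: a = [21, 22, 25]
After line 2 (b = a[:] is a shallow copy, new object): a = [21, 22, 25], b = [21, 22, 25]
After line 3 (append only mutates b): a = [21, 22, 25], b = [21, 22, 25, 88]
After line 4 (same = a is b; different objects -> False): same = False

[21, 22, 25]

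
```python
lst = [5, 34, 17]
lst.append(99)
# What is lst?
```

[5, 34, 17, 99]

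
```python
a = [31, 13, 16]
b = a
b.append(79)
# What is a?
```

After line 1: a = [31, 13, 16]
After line 2 (b = a is an alias, same object): a = [31, 13, 16], b = [31, 13, 16]
After line 3 (b.append mutates the shared list): a = [31, 13, 16, 79], b = [31, 13, 16, 79]

[31, 13, 16, 79]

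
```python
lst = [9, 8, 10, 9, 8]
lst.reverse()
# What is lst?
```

[8, 9, 10, 8, 9]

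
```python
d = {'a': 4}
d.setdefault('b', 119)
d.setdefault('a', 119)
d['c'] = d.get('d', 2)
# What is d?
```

After line 1: d = {'a': 4}
After line 2 (setdefault adds 'b'=119): d = {'a': 4, 'b': 119}
After line 3 (setdefault 'a' no-op, already exists): d = {'a': 4, 'b': 119}
After line 4 (get('d', 2) returns default since 'd' not in d): d = {'a': 4, 'b': 119, 'c': 2}

{'a': 4, 'b': 119, 'c': 2}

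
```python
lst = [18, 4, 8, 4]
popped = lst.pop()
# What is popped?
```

4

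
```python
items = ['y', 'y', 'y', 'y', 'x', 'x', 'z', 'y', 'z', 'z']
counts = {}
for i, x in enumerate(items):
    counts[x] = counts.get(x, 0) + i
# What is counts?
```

Initial: counts = {}, items = ['y', 'y', 'y', 'y', 'x', 'x', 'z', 'y', 'z', 'z']
i=0, x='y': counts = {'y': 0}
i=1, x='y': counts = {'y': 1}
i=2, x='y': counts = {'y': 3}
i=3, x='y': counts = {'y': 6}
i=4, x='x': counts = {'y': 6, 'x': 4}
i=5, x='x': counts = {'y': 6, 'x': 9}
i=6, x='z': counts = {'y': 6, 'x': 9, 'z': 6}
i=7, x='y': counts = {'y': 13, 'x': 9, 'z': 6}
i=8, x='z': counts = {'y': 13, 'x': 9, 'z': 14}
i=9, x='z': counts = {'y': 13, 'x': 9, 'z': 23}

{'y': 13, 'x': 9, 'z': 23}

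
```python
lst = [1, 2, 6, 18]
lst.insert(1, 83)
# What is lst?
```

[1, 83, 2, 6, 18]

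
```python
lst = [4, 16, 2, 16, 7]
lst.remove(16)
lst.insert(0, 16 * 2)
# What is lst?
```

After line 1: lst = [4, 16, 2, 16, 7]
After line 2 (remove first 16): lst = [4, 2, 16, 7]
After line 3 (insert 32 at index 0): lst = [32, 4, 2, 16, 7]

[32, 4, 2, 16, 7]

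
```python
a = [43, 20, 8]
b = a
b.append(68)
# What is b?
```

After line 1: a = [43, 20, 8]
After line 2 (b = a is an alias, same object): a = [43, 20, 8], b = [43, 20, 8]
After line 3 (b.append mutates the shared list): a = [43, 20, 8, 68], b = [43, 20, 8, 68]

[43, 20, 8, 68]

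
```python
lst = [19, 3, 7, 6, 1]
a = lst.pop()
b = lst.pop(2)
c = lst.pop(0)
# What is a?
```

After line 1: lst = [19, 3, 7, 6, 1]
After line 2 (pop() -> a = 1): lst = [19, 3, 7, 6]
After line 3 (pop(2) -> b = 7): lst = [19, 3, 6]
After line 4 (pop(0) -> c = 19): lst = [3, 6]

1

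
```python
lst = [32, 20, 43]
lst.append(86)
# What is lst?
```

[32, 20, 43, 86]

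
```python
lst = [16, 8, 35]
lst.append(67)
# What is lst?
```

[16, 8, 35, 67]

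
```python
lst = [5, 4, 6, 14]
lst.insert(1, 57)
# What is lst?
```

[5, 57, 4, 6, 14]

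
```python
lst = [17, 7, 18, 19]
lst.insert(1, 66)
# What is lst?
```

[17, 66, 7, 18, 19]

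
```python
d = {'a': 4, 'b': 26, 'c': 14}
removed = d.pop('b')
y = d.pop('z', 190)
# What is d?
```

After line 1: d = {'a': 4, 'b': 26, 'c': 14}
After line 2 (pop 'b' returns 26): d = {'a': 4, 'c': 14}, removed = 26
After line 3 (pop 'z' missing, returns default 190): d = {'a': 4, 'c': 14}, y = 190

{'a': 4, 'c': 14}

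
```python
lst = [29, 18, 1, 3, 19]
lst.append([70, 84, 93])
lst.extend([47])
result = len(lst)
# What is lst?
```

After line 1: lst = [29, 18, 1, 3, 19]
After line 2 (append adds [70, 84, 93] as single element): lst = [29, 18, 1, 3, 19, [70, 84, 93]]
After line 3 (extend unpacks [47], adds 47): lst = [29, 18, 1, 3, 19, [70, 84, 93], 47]
After line 4: result = len(lst) = 7

[29, 18, 1, 3, 19, [70, 84, 93], 47]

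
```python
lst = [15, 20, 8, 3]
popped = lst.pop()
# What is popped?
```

3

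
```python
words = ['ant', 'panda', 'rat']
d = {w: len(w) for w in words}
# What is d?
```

{'ant': 3, 'panda': 5, 'rat': 3}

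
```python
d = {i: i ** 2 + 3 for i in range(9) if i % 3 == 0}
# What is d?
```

{0: 3, 3: 12, 6: 39}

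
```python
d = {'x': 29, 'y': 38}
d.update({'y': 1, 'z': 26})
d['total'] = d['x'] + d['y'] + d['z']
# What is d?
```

After line 1: d = {'x': 29, 'y': 38}
After line 2 (y overwritten, z added): d = {'x': 29, 'y': 1, 'z': 26}
After line 3 (total = 29 + 1 + 26 = 56): d = {'x': 29, 'y': 1, 'z': 26, 'total': 56}

{'x': 29, 'y': 1, 'z': 26, 'total': 56}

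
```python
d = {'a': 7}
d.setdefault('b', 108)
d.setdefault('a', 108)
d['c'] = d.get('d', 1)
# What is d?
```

After line 1: d = {'a': 7}
After line 2 (setdefault adds 'b'=108): d = {'a': 7, 'b': 108}
After line 3 (setdefault 'a' no-op, already exists): d = {'a': 7, 'b': 108}
After line 4 (get('d', 1) returns default since 'd' not in d): d = {'a': 7, 'b': 108, 'c': 1}

{'a': 7, 'b': 108, 'c': 1}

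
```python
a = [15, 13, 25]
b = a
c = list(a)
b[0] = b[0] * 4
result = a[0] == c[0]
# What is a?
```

After line 1: a = [15, 13, 25]
After line 2 (b = a, alias): a = [15, 13, 25], b = [15, 13, 25]
After line 3 (c = list(a) is a copy, new object): c = [15, 13, 25]
After line 4 (b[0] = 15 * 4 = 60; mutates shared a/b): a = b = [60, 13, 25], c = [15, 13, 25]
After line 5 (a[0] = 60, c[0] = 15; result = False)

[60, 13, 25]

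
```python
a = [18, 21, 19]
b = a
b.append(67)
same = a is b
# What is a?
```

After line 1: a = [18, 21, 19]
After line 2 (b = a is an alias, same object): a = [18, 21, 19], b = [18, 21, 19]
After line 3 (b.append mutates the shared list): a = [18, 21, 19, 67], b = [18, 21, 19, 67]
After line 4 (same = a is b; same object -> True): same = True

[18, 21, 19, 67]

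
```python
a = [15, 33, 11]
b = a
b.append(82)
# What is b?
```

After line 1: a = [15, 33, 11]
After line 2 (b = a is an alias, same object): a = [15, 33, 11], b = [15, 33, 11]
After line 3 (b.append mutates the shared list): a = [15, 33, 11, 82], b = [15, 33, 11, 82]

[15, 33, 11, 82]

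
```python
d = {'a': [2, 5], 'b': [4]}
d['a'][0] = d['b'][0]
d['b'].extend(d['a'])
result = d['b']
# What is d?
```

After line 1: d = {'a': [2, 5], 'b': [4]}
After line 2 (a[0] = b[0] = 4): d = {'a': [4, 5], 'b': [4]}
After line 3 (b.extend(a) appends [4, 5]): d = {'a': [4, 5], 'b': [4, 4, 5]}
After line 4: result = d['b'] = [4, 4, 5]

{'a': [4, 5], 'b': [4, 4, 5]}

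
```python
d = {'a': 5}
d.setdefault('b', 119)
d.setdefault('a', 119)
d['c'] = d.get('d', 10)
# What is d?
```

After line 1: d = {'a': 5}
After line 2 (setdefault adds 'b'=119): d = {'a': 5, 'b': 119}
After line 3 (setdefault 'a' no-op, already exists): d = {'a': 5, 'b': 119}
After line 4 (get('d', 10) returns default since 'd' not in d): d = {'a': 5, 'b': 119, 'c': 10}

{'a': 5, 'b': 119, 'c': 10}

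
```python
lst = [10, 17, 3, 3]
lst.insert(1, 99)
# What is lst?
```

[10, 99, 17, 3, 3]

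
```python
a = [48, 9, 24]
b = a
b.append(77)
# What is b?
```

After line 1: a = [48, 9, 24]
After line 2 (b = a is an alias, same object): a = [48, 9, 24], b = [48, 9, 24]
After line 3 (b.append mutates the shared list): a = [48, 9, 24, 77], b = [48, 9, 24, 77]

[48, 9, 24, 77]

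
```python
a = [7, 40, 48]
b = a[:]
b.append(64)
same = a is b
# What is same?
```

After line 1: a = [7, 40, 48]
After line 2 (b = a[:] is a shallow copy, new object): a = [7, 40, 48], b = [7, 40, 48]
After line 3 (append only mutates b): a = [7, 40, 48], b = [7, 40, 48, 64]
After line 4 (same = a is b; different objects -> False): same = False

False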